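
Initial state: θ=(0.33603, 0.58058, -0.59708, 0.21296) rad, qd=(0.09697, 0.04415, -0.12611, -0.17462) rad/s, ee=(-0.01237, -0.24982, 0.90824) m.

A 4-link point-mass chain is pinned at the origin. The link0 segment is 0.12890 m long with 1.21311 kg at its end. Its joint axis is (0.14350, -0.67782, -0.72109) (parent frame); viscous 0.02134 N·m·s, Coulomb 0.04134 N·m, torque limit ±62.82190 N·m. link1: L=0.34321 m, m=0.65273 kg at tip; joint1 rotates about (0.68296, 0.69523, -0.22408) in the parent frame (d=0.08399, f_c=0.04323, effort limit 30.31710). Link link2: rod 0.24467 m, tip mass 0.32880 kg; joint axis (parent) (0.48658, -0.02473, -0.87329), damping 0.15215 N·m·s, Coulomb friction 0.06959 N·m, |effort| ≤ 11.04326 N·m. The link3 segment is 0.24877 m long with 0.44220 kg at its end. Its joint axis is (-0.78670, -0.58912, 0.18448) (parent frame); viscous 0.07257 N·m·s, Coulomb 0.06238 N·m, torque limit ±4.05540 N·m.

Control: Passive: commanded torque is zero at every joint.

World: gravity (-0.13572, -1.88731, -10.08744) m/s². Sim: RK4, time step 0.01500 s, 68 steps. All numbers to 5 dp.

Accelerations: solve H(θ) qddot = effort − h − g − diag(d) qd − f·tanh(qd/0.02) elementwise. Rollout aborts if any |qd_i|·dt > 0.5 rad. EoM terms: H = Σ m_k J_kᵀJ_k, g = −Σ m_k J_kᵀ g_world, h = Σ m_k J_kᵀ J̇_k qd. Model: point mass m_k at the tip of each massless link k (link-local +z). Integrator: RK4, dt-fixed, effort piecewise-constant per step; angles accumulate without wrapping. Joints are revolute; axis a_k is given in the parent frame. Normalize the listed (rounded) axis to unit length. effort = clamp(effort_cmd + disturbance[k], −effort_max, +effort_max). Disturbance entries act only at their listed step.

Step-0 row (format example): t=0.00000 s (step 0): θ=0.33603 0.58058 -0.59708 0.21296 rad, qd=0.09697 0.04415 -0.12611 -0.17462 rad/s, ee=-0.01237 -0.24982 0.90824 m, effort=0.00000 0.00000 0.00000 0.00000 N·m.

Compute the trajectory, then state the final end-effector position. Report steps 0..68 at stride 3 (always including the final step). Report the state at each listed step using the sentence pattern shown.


t=0.04500 s (step 3): θ=0.34536 0.60146 -0.63356 0.22250 rad, qd=0.30059 0.81973 -1.21594 0.58749 rad/s, ee=-0.01604 -0.25638 0.90428 m, effort=0.00000 0.00000 0.00000 0.00000 N·m.
t=0.09000 s (step 6): θ=0.36198 0.65149 -0.69359 0.26619 rad, qd=0.43177 1.38849 -1.39337 1.33695 rad/s, ee=-0.02353 -0.27416 0.89326 m, effort=0.00000 0.00000 0.00000 0.00000 N·m.
t=0.13500 s (step 9): θ=0.38389 0.72555 -0.75555 0.34080 rad, qd=0.54051 1.89692 -1.32941 1.95479 rad/s, ee=-0.03456 -0.30456 0.87367 m, effort=0.00000 0.00000 0.00000 0.00000 N·m.
t=0.18000 s (step 12): θ=0.41069 0.82195 -0.81094 0.43952 rad, qd=0.65364 2.38801 -1.11256 2.39656 rad/s, ee=-0.04845 -0.34809 0.84281 m, effort=0.00000 0.00000 0.00000 0.00000 N·m.
t=0.22500 s (step 15): θ=0.44317 0.94078 -0.85455 0.55226 rad, qd=0.79683 2.89970 -0.82053 2.55460 rad/s, ee=-0.06396 -0.40435 0.79721 m, effort=0.00000 0.00000 0.00000 0.00000 N·m.
t=0.27000 s (step 18): θ=0.48313 1.08360 -0.88460 0.66295 rad, qd=0.98844 3.45539 -0.51492 2.27982 rad/s, ee=-0.07939 -0.47191 0.73309 m, effort=0.00000 0.00000 0.00000 0.00000 N·m.
t=0.31500 s (step 21): θ=0.53311 1.25221 -0.90042 0.74873 rad, qd=1.24618 4.03850 -0.17645 1.42411 rad/s, ee=-0.09280 -0.54840 0.64665 m, effort=0.00000 0.00000 0.00000 0.00000 N·m.
t=0.36000 s (step 24): θ=0.59666 1.44667 -0.90287 0.77914 rad, qd=1.59191 4.60308 -0.09452 -0.24675 rad/s, ee=-0.10229 -0.63033 0.53349 m, effort=0.00000 0.00000 0.00000 0.00000 N·m.
t=0.40500 s (step 27): θ=0.67906 1.66256 -0.89349 0.72522 rad, qd=2.11338 4.95518 0.37618 -2.36061 rad/s, ee=-0.10643 -0.71036 0.38695 m, effort=0.00000 0.00000 0.00000 0.00000 N·m.
t=0.45000 s (step 30): θ=0.79335 1.88546 -0.86068 0.55676 rad, qd=3.06461 4.85811 1.14104 -5.20993 rad/s, ee=-0.10292 -0.77345 0.19939 m, effort=0.00000 0.00000 0.00000 0.00000 N·m.
t=0.49500 s (step 33): θ=0.96678 2.09079 -0.77953 0.26195 rad, qd=4.80503 4.17353 2.73167 -7.56172 rad/s, ee=-0.08997 -0.78932 -0.03035 m, effort=0.00000 0.00000 0.00000 0.00000 N·m.
t=0.54000 s (step 36): θ=1.24443 2.25617 -0.58779 -0.06579 rad, qd=7.87350 3.13806 6.06243 -6.17780 rad/s, ee=-0.07240 -0.71963 -0.27704 m, effort=0.00000 0.00000 0.00000 0.00000 N·m.
t=0.58500 s (step 39): θ=1.72869 2.35448 -0.20430 -0.23348 rad, qd=14.23629 0.72521 11.26580 -0.96041 rad/s, ee=-0.05848 -0.56800 -0.49398 m, effort=0.00000 0.00000 0.00000 0.00000 N·m.
t=0.63000 s (step 42): θ=2.47311 2.27170 0.31879 -0.20506 rad, qd=16.79599 -4.55654 8.83827 0.73949 rad/s, ee=-0.04337 -0.38084 -0.65397 m, effort=0.00000 0.00000 0.00000 0.00000 N·m.
t=0.67500 s (step 45): θ=3.08506 1.99209 0.43274 -0.23101 rad, qd=10.02944 -7.02457 -2.67390 -1.32162 rad/s, ee=-0.03492 -0.18047 -0.75950 m, effort=0.00000 0.00000 0.00000 0.00000 N·m.
t=0.72000 s (step 48): θ=3.41182 1.68913 0.22759 -0.25290 rad, qd=5.02782 -6.23494 -5.30895 0.81767 rad/s, ee=-0.04052 0.05474 -0.81612 m, effort=0.00000 0.00000 0.00000 0.00000 N·m.
t=0.76500 s (step 51): θ=3.57121 1.43152 0.02088 -0.14065 rad, qd=2.31644 -5.32511 -3.46807 4.05794 rad/s, ee=-0.03818 0.31931 -0.80038 m, effort=0.00000 0.00000 0.00000 0.00000 N·m.
t=0.81000 s (step 54): θ=3.63997 1.19761 -0.07765 0.07135 rad, qd=0.93028 -5.17000 -1.16095 4.71645 rad/s, ee=-0.01730 0.56391 -0.69923 m, effort=0.00000 0.00000 0.00000 0.00000 N·m.
t=0.85500 s (step 57): θ=3.66741 0.96386 -0.11378 0.24001 rad, qd=0.36640 -5.19317 -0.65040 2.60127 rad/s, ee=0.01144 0.74512 -0.54091 m, effort=0.00000 0.00000 0.00000 0.00000 N·m.
t=0.90000 s (step 60): θ=3.67648 0.73410 -0.14022 0.31056 rad, qd=0.05868 -4.96731 -0.51427 0.70427 rad/s, ee=0.03825 0.85984 -0.36738 m, effort=0.00000 0.00000 0.00000 0.00000 N·m.
t=0.94500 s (step 63): θ=3.67430 0.52148 -0.16091 0.32016 rad, qd=-0.15220 -4.44169 -0.30508 0.00557 rad/s, ee=0.06033 0.92236 -0.20292 m, effort=0.00000 0.00000 0.00000 0.00000 N·m.
t=0.99000 s (step 66): θ=3.66452 0.33844 -0.17630 0.32156 rad, qd=-0.26567 -3.67078 -0.43647 0.09781 rad/s, ee=0.07828 0.94689 -0.05770 m, effort=0.00000 0.00000 0.00000 0.00000 N·m.
t=1.02000 s (step 68): θ=3.65599 0.23667 -0.19156 0.32750 rad, qd=-0.29984 -3.11126 -0.56166 0.33753 rad/s, ee=0.08843 0.94850 0.02567 m.
final ee position (m): 0.08843 0.94850 0.02567


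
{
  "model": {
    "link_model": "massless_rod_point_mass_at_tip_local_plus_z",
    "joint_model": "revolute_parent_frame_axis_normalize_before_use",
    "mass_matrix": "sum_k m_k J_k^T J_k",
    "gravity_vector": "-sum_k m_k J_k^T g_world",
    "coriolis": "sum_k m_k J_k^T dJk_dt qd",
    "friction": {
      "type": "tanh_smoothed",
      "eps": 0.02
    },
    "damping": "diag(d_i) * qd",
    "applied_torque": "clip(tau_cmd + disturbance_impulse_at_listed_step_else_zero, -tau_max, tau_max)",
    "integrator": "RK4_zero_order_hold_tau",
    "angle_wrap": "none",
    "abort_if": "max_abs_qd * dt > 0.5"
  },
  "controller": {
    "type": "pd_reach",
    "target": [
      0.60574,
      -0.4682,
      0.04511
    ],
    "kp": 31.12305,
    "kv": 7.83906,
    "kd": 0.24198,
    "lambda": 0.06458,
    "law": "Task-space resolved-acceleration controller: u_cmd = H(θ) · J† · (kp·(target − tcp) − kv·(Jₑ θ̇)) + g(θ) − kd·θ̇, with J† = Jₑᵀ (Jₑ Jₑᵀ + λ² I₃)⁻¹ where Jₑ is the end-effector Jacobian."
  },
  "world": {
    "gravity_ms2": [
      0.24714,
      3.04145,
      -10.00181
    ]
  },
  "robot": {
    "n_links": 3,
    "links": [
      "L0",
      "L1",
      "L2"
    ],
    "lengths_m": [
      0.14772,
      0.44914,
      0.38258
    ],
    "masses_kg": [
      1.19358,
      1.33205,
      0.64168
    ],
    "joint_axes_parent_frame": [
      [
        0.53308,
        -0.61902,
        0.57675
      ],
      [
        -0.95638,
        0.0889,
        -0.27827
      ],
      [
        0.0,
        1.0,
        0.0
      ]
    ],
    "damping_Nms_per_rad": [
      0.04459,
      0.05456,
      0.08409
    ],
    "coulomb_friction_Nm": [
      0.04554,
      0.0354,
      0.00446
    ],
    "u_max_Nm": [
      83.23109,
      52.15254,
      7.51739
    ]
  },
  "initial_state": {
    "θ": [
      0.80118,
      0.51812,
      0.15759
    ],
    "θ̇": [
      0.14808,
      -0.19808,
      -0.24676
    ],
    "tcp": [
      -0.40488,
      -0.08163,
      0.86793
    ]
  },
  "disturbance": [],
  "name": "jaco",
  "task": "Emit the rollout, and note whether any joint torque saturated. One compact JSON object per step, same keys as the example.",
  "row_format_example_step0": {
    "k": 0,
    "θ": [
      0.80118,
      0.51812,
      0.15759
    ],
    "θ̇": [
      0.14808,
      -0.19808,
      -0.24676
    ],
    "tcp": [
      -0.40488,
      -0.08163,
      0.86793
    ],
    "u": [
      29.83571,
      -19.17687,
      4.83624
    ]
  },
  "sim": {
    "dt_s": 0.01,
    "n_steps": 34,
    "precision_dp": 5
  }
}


{"k":1,"\u03b8":[0.80848,0.51954,0.16712],"\u03b8\u0307":[1.30767,0.47733,2.14088],"tcp":[-0.4052,-0.0849,0.86698],"u":[28.80284,-18.4106,3.98106]}
{"k":2,"\u03b8":[0.82683,0.52734,0.19902],"\u03b8\u0307":[2.35785,1.07893,4.22448],"tcp":[-0.40346,-0.08923,0.86536],"u":[27.5728,-17.60492,3.34508]}
{"k":3,"\u03b8":[0.85516,0.5408,0.25035],"\u03b8\u0307":[3.29977,1.60907,6.0225],"tcp":[-0.3999,-0.09461,0.86261],"u":[25.28664,-16.59526,2.89528]}
{"k":4,"\u03b8":[0.8922,0.55911,0.31804],"\u03b8\u0307":[4.10154,2.04523,7.49449],"tcp":[-0.39468,-0.10103,0.85817],"u":[21.61188,-15.30324,2.60249]}
{"k":5,"\u03b8":[0.93637,0.58115,0.39857],"\u03b8\u0307":[4.72384,2.35836,8.58951],"tcp":[-0.38793,-0.10844,0.85156],"u":[16.94104,-13.79188,2.42787]}
{"k":6,"\u03b8":[0.98577,0.60564,0.4881],"\u03b8\u0307":[5.14907,2.53355,9.29844],"tcp":[-0.3798,-0.11683,0.84246],"u":[11.99287,-12.20225,2.32367]}
{"k":7,"\u03b8":[1.03848,0.63122,0.583],"\u03b8\u0307":[5.38964,2.57607,9.66654],"tcp":[-0.37047,-0.12611,0.83083],"u":[7.35736,-10.66641,2.24386]}
{"k":8,"\u03b8":[1.09282,0.65664,0.68021],"\u03b8\u0307":[5.47701,2.50416,9.77057],"tcp":[-0.36011,-0.13621,0.81682],"u":[3.34101,-9.26977,2.15349]}
{"k":9,"\u03b8":[1.14744,0.68088,0.77752],"\u03b8\u0307":[5.44721,2.3394,9.69046],"tcp":[-0.34888,-0.14698,0.80072],"u":[0.02875,-8.05541,2.03156]}
{"k":10,"\u03b8":[1.20134,0.70309,0.87342],"\u03b8\u0307":[5.33209,2.10097,9.49292],"tcp":[-0.3369,-0.15829,0.78289],"u":[-2.6115,-7.0402,1.86899]}
{"k":11,"\u03b8":[1.25377,0.72263,0.96698],"\u03b8\u0307":[5.15643,1.80386,9.22695],"tcp":[-0.32428,-0.16996,0.76367],"u":[-4.65601,-6.22758,1.66485]}
{"k":12,"\u03b8":[1.30423,0.73896,1.0577],"\u03b8\u0307":[4.93848,1.45925,8.92567],"tcp":[-0.3111,-0.18178,0.74339],"u":[-6.18818,-5.61493,1.42292]}
{"k":13,"\u03b8":[1.35237,0.75165,1.14533],"\u03b8\u0307":[4.6914,1.07541,8.61011],"tcp":[-0.29743,-0.19358,0.72231],"u":[-7.28366,-5.19705,1.14921]}
{"k":14,"\u03b8":[1.39794,0.76033,1.22979],"\u03b8\u0307":[4.4248,0.6586,8.29282],"tcp":[-0.28334,-0.20515,0.70067],"u":[-8.00613,-4.96757,0.85042]}
{"k":15,"\u03b8":[1.44078,0.7647,1.31111],"\u03b8\u0307":[4.14591,0.21366,7.98068],"tcp":[-0.26891,-0.21633,0.67867],"u":[-8.40758,-4.91931,0.53308]}
{"k":16,"\u03b8":[1.48081,0.7645,1.38936],"\u03b8\u0307":[3.86214,-0.25242,7.67794],"tcp":[-0.25423,-0.22695,0.65648],"u":[-8.5306,-5.04871,0.20296]}
{"k":17,"\u03b8":[1.51799,0.75955,1.46463],"\u03b8\u0307":[3.57685,-0.73906,7.38454],"tcp":[-0.23939,-0.23687,0.63423],"u":[-8.40962,-5.34265,-0.13441]}
{"k":18,"\u03b8":[1.55233,0.74962,1.53701],"\u03b8\u0307":[3.29341,-1.24533,7.09962],"tcp":[-0.22448,-0.24599,0.61204],"u":[-8.07308,-5.78869,-0.47422]}
{"k":19,"\u03b8":[1.58387,0.73454,1.60658],"\u03b8\u0307":[3.01552,-1.76973,6.82188],"tcp":[-0.20959,-0.25424,0.59002],"u":[-7.54545,-6.37413,-0.81232]}
{"k":20,"\u03b8":[1.61266,0.71413,1.6734],"\u03b8\u0307":[2.74672,-2.31118,6.54953],"tcp":[-0.19481,-0.26157,0.56826],"u":[-6.84863,-7.0839,-1.14494]}
{"k":21,"\u03b8":[1.63883,0.68822,1.73752],"\u03b8\u0307":[2.49062,-2.86875,6.28055],"tcp":[-0.18024,-0.26799,0.54685],"u":[-6.00309,-7.90028,-1.46866]}
{"k":22,"\u03b8":[1.66253,0.65666,1.79896],"\u03b8\u0307":[2.25102,-3.44137,6.01284],"tcp":[-0.16595,-0.27351,0.52586],"u":[-5.02896,-8.80275,-1.78031]}
{"k":23,"\u03b8":[1.68392,0.6193,1.85772],"\u03b8\u0307":[2.03213,-4.02748,5.74433],"tcp":[-0.15202,-0.27818,0.50535],"u":[-3.94686,-9.76805,-2.07689]}
{"k":24,"\u03b8":[1.70326,0.57602,1.91379],"\u03b8\u0307":[1.83866,-4.62469,5.47301],"tcp":[-0.1385,-0.28208,0.48538],"u":[-2.77867,-10.77044,-2.35559]}
{"k":25,"\u03b8":[1.72081,0.52673,1.96712],"\u03b8\u0307":[1.67608,-5.22942,5.19706],"tcp":[-0.12544,-0.2853,0.46599],"u":[-1.54825,-11.78235,-2.61378]}
{"k":26,"\u03b8":[1.73692,0.47137,2.01767],"\u03b8\u0307":[1.55076,-5.83659,4.91485],"tcp":[-0.11287,-0.28794,0.44722],"u":[-0.28212,-12.77528,-2.84902]}
{"k":27,"\u03b8":[1.75199,0.40997,2.06536],"\u03b8\u0307":[1.47033,-6.43922,4.62496],"tcp":[-0.10081,-0.29013,0.42911],"u":[0.98985,-13.72103,-3.05912]}
{"k":28,"\u03b8":[1.76653,0.3426,2.11011],"\u03b8\u0307":[1.4441,-7.0281,4.32623],"tcp":[-0.08924,-0.29199,0.41165],"u":[2.23362,-14.59309,-3.24219]}
{"k":29,"\u03b8":[1.78112,0.26946,2.15182],"\u03b8\u0307":[1.48368,-7.59133,4.01773],"tcp":[-0.07816,-0.29364,0.39487],"u":[3.41025,-15.36807,-3.39667]}
{"k":30,"\u03b8":[1.7965,0.19088,2.1904],"\u03b8\u0307":[1.60383,-8.11375,3.69876],"tcp":[-0.06753,-0.29524,0.37874],"u":[4.47521,-16.02708,-3.52138]}
{"k":31,"\u03b8":[1.81356,0.10737,2.22574],"\u03b8\u0307":[1.82361,-8.5762,3.36869],"tcp":[-0.05734,-0.2969,0.36323],"u":[5.37846,-16.55677,-3.61558]}
{"k":32,"\u03b8":[1.83342,0.01963,2.25772],"\u03b8\u0307":[2.16774,-8.95454,3.02686],"tcp":[-0.04753,-0.29879,0.34828],"u":[6.06544,-16.94995,-3.67887]}
{"k":33,"\u03b8":[1.85746,-0.07134,2.28622],"\u03b8\u0307":[2.66798,-9.21852,2.67234],"tcp":[-0.03809,-0.30108,0.33378],"u":[6.47991,-17.20565,-3.71113]}
{"k":34,"\u03b8":[1.88745,-0.16424,2.31111],"\u03b8\u0307":[3.36399,-9.33068,2.30353],"tcp":[-0.02896,-0.30396,0.31959]}
{"summary": "any joint saturated: no"}


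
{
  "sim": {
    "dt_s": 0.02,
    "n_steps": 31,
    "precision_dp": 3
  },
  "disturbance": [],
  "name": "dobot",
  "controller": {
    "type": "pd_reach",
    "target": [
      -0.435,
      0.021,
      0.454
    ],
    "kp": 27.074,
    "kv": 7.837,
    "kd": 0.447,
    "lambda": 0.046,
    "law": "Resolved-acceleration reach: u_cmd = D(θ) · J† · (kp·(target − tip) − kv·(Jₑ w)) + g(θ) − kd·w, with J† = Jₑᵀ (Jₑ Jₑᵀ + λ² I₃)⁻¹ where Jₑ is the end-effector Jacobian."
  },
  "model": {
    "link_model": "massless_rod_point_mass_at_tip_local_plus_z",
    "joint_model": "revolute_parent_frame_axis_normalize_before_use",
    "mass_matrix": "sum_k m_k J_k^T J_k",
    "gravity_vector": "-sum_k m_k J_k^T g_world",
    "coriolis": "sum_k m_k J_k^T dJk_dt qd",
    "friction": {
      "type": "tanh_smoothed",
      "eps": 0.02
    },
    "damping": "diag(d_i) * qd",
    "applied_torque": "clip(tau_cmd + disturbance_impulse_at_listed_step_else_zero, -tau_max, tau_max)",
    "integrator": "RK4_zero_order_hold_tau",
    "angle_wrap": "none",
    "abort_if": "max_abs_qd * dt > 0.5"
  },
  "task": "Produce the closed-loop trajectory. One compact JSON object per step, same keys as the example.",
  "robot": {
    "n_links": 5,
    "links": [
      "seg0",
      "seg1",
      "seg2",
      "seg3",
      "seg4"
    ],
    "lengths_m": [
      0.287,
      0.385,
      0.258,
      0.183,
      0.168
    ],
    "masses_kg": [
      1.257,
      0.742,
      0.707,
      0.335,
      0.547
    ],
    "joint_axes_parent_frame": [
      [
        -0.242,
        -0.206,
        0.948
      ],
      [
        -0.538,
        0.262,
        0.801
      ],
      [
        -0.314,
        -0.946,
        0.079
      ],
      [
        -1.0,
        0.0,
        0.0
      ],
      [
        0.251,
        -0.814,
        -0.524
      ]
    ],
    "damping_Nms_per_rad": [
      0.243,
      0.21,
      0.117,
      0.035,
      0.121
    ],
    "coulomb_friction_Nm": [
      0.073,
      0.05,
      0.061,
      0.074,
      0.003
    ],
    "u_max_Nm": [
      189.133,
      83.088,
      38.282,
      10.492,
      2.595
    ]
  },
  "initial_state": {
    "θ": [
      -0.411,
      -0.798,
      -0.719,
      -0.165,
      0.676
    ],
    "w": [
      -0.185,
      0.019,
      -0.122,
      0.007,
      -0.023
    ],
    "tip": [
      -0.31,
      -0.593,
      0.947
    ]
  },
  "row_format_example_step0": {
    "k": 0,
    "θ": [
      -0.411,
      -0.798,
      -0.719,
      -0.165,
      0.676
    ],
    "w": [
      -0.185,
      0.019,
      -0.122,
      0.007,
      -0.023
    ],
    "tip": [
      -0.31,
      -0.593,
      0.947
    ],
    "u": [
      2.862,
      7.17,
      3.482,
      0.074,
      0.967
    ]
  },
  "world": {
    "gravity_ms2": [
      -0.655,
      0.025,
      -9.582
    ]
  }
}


{"k":1,"\u03b8":[-0.405,-0.796,-0.722,-0.185,0.703],"w":[0.715,0.207,-0.129,-1.934,2.446],"tip":[-0.312,-0.592,0.944],"u":[2.436,7.282,3.672,1.167,-0.2]}
{"k":2,"\u03b8":[-0.393,-0.788,-0.721,-0.231,0.729],"w":[0.442,0.549,0.21,-2.715,0.335],"tip":[-0.314,-0.59,0.939],"u":[2.698,7.937,4.265,1.607,0.847]}
{"k":3,"\u03b8":[-0.384,-0.775,-0.718,-0.29,0.752],"w":[0.444,0.75,0.075,-3.2,1.789],"tip":[-0.316,-0.588,0.932],"u":[2.423,7.46,4.493,1.736,0.15]}
{"k":4,"\u03b8":[-0.378,-0.758,-0.714,-0.358,0.773],"w":[0.167,1.003,0.306,-3.534,0.4],"tip":[-0.317,-0.585,0.925],"u":[2.434,7.299,4.871,1.811,0.819]}
{"k":5,"\u03b8":[-0.375,-0.737,-0.708,-0.431,0.79],"w":[0.188,1.105,0.27,-3.758,1.229],"tip":[-0.318,-0.581,0.918],"u":[2.043,6.343,4.9,1.753,0.393]}
{"k":6,"\u03b8":[-0.373,-0.713,-0.701,-0.507,0.806],"w":[0.042,1.228,0.453,-3.886,0.381],"tip":[-0.318,-0.576,0.91],"u":[1.895,5.751,4.996,1.698,0.775]}
{"k":7,"\u03b8":[-0.371,-0.689,-0.692,-0.585,0.818],"w":[0.097,1.227,0.47,-3.93,0.852],"tip":[-0.317,-0.57,0.903],"u":[1.535,4.808,4.85,1.584,0.504]}
{"k":8,"\u03b8":[-0.37,-0.664,-0.681,-0.664,0.83],"w":[0.033,1.245,0.613,-3.927,0.35],"tip":[-0.317,-0.563,0.895],"u":[1.379,4.228,4.755,1.507,0.706]}
{"k":9,"\u03b8":[-0.368,-0.64,-0.669,-0.742,0.84],"w":[0.089,1.178,0.65,-3.879,0.617],"tip":[-0.316,-0.554,0.888],"u":[1.125,3.549,4.527,1.419,0.532]}
{"k":10,"\u03b8":[-0.367,-0.617,-0.655,-0.819,0.85],"w":[0.057,1.134,0.761,-3.816,0.315],"tip":[-0.315,-0.545,0.881],"u":[1.019,3.149,4.343,1.373,0.638]}
{"k":11,"\u03b8":[-0.365,-0.595,-0.639,-0.894,0.858],"w":[0.094,1.038,0.805,-3.735,0.463],"tip":[-0.315,-0.534,0.873],"u":[0.864,2.737,4.093,1.335,0.528]}
{"k":12,"\u03b8":[-0.364,-0.575,-0.622,-0.968,0.865],"w":[0.067,0.962,0.891,-3.649,0.276],"tip":[-0.315,-0.523,0.865],"u":[0.802,2.507,3.877,1.329,0.586]}
{"k":13,"\u03b8":[-0.362,-0.557,-0.604,-1.04,0.872],"w":[0.082,0.854,0.934,-3.555,0.354],"tip":[-0.316,-0.511,0.857],"u":[0.713,2.286,3.63,1.331,0.518]}
{"k":14,"\u03b8":[-0.361,-0.541,-0.585,-1.11,0.878],"w":[0.05,0.76,1.0,-3.458,0.235],"tip":[-0.317,-0.499,0.849],"u":[0.68,2.176,3.408,1.351,0.552]}
{"k":15,"\u03b8":[-0.36,-0.527,-0.564,-1.178,0.883],"w":[0.044,0.648,1.036,-3.357,0.274],"tip":[-0.319,-0.486,0.84],"u":[0.628,2.077,3.175,1.377,0.513]}
{"k":16,"\u03b8":[-0.359,-0.515,-0.543,-1.244,0.888],"w":[0.012,0.543,1.082,-3.251,0.202],"tip":[-0.321,-0.472,0.831],"u":[0.605,2.042,2.96,1.409,0.532]}
{"k":17,"\u03b8":[-0.359,-0.506,-0.522,-1.308,0.893],"w":[0.004,0.423,1.106,-3.142,0.222],"tip":[-0.324,-0.459,0.822],"u":[0.566,2.019,2.748,1.442,0.511]}
{"k":18,"\u03b8":[-0.359,-0.498,-0.499,-1.37,0.897],"w":[-0.007,0.302,1.129,-3.028,0.186],"tip":[-0.327,-0.445,0.812],"u":[0.534,2.035,2.553,1.475,0.52]}
{"k":19,"\u03b8":[-0.359,-0.494,-0.477,-1.429,0.901],"w":[-0.017,0.179,1.14,-2.913,0.176],"tip":[-0.33,-0.431,0.802],"u":[0.501,2.066,2.365,1.504,0.52]}
{"k":20,"\u03b8":[-0.36,-0.491,-0.454,-1.486,0.904],"w":[-0.032,0.057,1.143,-2.794,0.154],"tip":[-0.334,-0.417,0.792],"u":[0.472,2.117,2.189,1.529,0.529]}
{"k":21,"\u03b8":[-0.361,-0.491,-0.431,-1.541,0.907],"w":[-0.069,-0.054,1.141,-2.675,0.116],"tip":[-0.338,-0.403,0.781],"u":[0.452,2.174,2.019,1.548,0.546]}
{"k":22,"\u03b8":[-0.362,-0.493,-0.409,-1.593,0.909],"w":[-0.114,-0.161,1.125,-2.556,0.095],"tip":[-0.342,-0.389,0.77],"u":[0.436,2.228,1.857,1.56,0.554]}
{"k":23,"\u03b8":[-0.365,-0.498,-0.386,-1.643,0.911],"w":[-0.159,-0.267,1.095,-2.433,0.078],"tip":[-0.346,-0.375,0.759],"u":[0.422,2.292,1.71,1.563,0.562]}
{"k":24,"\u03b8":[-0.369,-0.504,-0.365,-1.69,0.913],"w":[-0.204,-0.373,1.051,-2.307,0.057],"tip":[-0.351,-0.361,0.748],"u":[0.412,2.365,1.579,1.556,0.572]}
{"k":25,"\u03b8":[-0.373,-0.513,-0.345,-1.735,0.914],"w":[-0.247,-0.477,0.994,-2.179,0.037],"tip":[-0.355,-0.348,0.737],"u":[0.404,2.445,1.465,1.54,0.581]}
{"k":26,"\u03b8":[-0.379,-0.523,-0.325,-1.778,0.914],"w":[-0.288,-0.579,0.925,-2.051,0.016],"tip":[-0.36,-0.334,0.726],"u":[0.398,2.531,1.367,1.515,0.591]}
{"k":27,"\u03b8":[-0.385,-0.536,-0.308,-1.817,0.915],"w":[-0.324,-0.677,0.844,-1.924,-0.003],"tip":[-0.365,-0.321,0.716],"u":[0.395,2.622,1.287,1.483,0.599]}
{"k":28,"\u03b8":[-0.392,-0.55,-0.292,-1.855,0.914],"w":[-0.356,-0.771,0.755,-1.798,-0.021],"tip":[-0.369,-0.308,0.705],"u":[0.392,2.716,1.223,1.443,0.607]}
{"k":29,"\u03b8":[-0.399,-0.567,-0.278,-1.889,0.914],"w":[-0.382,-0.859,0.66,-1.674,-0.04],"tip":[-0.374,-0.295,0.694],"u":[0.39,2.814,1.175,1.396,0.614]}
{"k":30,"\u03b8":[-0.407,-0.585,-0.266,-1.922,0.913],"w":[-0.403,-0.941,0.561,-1.551,-0.06],"tip":[-0.379,-0.282,0.684],"u":[0.387,2.913,1.142,1.343,0.621]}
{"k":31,"\u03b8":[-0.415,-0.604,-0.255,-1.952,0.912],"w":[-0.416,-1.015,0.462,-1.432,-0.079],"tip":[-0.383,-0.269,0.674]}


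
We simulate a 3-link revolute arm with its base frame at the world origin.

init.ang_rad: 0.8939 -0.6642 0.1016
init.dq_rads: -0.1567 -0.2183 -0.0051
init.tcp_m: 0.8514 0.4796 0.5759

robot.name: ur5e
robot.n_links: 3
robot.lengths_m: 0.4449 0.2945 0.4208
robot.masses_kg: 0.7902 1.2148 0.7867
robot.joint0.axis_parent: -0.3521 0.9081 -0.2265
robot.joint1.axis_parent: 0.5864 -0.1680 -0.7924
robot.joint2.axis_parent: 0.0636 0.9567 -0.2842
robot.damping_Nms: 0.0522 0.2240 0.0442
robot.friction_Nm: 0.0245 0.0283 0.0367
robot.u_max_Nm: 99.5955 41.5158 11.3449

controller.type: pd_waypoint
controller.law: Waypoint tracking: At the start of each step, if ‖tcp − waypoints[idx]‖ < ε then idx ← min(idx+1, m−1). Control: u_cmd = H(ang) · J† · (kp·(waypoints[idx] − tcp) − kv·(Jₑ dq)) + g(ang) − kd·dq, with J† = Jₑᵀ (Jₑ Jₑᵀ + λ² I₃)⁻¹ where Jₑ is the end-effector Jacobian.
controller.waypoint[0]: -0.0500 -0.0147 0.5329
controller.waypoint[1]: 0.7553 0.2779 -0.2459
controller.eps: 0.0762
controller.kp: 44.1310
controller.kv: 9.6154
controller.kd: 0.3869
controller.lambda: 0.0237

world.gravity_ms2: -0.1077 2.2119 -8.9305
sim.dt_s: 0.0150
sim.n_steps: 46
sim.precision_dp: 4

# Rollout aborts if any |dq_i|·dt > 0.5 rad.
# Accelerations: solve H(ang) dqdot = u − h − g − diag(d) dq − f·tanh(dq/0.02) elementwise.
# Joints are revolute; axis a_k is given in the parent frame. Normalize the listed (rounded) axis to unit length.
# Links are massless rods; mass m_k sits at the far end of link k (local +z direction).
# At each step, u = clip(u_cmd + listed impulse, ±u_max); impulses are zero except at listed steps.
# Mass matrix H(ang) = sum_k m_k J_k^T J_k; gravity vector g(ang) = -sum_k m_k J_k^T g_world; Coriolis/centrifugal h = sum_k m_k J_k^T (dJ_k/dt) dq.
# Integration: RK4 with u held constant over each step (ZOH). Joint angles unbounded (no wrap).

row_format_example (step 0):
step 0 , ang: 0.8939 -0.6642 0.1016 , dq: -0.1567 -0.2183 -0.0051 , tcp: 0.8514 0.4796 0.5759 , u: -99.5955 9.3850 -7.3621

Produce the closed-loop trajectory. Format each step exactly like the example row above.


step 1 , ang: 0.8816 -0.6638 0.1257 , dq: -1.4839 0.2517 3.1969 , tcp: 0.8478 0.4794 0.5788 , u: -99.5955 7.8155 -7.6601
step 2 , ang: 0.8497 -0.6583 0.1959 , dq: -2.7641 0.4475 6.1199 , tcp: 0.8407 0.4760 0.5840 , u: -99.5955 5.9281 -7.4118
step 3 , ang: 0.7988 -0.6524 0.3080 , dq: -3.9972 0.3056 8.7535 , tcp: 0.8277 0.4690 0.5910 , u: -99.5955 4.3884 -6.8123
step 4 , ang: 0.7300 -0.6507 0.4568 , dq: -5.1608 -0.1031 10.9863 , tcp: 0.8062 0.4572 0.5988 , u: -68.9035 3.4323 -6.0384
step 5 , ang: 0.6482 -0.6555 0.6260 , dq: -5.7426 -0.5319 11.4950 , tcp: 0.7748 0.4402 0.6074 , u: -39.1490 2.8942 -4.8297
step 6 , ang: 0.5611 -0.6658 0.7937 , dq: -5.8734 -0.8269 10.8434 , tcp: 0.7352 0.4193 0.6171 , u: -20.2410 2.5719 -3.5799
step 7 , ang: 0.4736 -0.6796 0.9483 , dq: -5.7964 -0.9896 9.7865 , tcp: 0.6901 0.3960 0.6281 , u: -8.0431 2.3441 -2.5588
step 8 , ang: 0.3880 -0.6950 1.0865 , dq: -5.6285 -1.0555 8.6571 , tcp: 0.6420 0.3718 0.6399 , u: 0.0825 2.1607 -1.7972
step 9 , ang: 0.3052 -0.7109 1.2081 , dq: -5.4208 -1.0555 7.5830 , tcp: 0.5928 0.3472 0.6520 , u: 5.6488 2.0044 -1.2523
step 10 , ang: 0.2256 -0.7264 1.3144 , dq: -5.1956 -1.0118 6.6080 , tcp: 0.5436 0.3230 0.6639 , u: 9.5401 1.8704 -0.8716
step 11 , ang: 0.1494 -0.7411 1.4069 , dq: -4.9626 -0.9407 5.7427 , tcp: 0.4954 0.2992 0.6752 , u: 12.2968 1.7579 -0.6118
step 12 , ang: 0.0768 -0.7545 1.4872 , dq: -4.7264 -0.8545 4.9852 , tcp: 0.4487 0.2762 0.6855 , u: 14.2624 1.6671 -0.4409
step 13 , ang: 0.0077 -0.7667 1.5569 , dq: -4.4896 -0.7629 4.3289 , tcp: 0.4039 0.2541 0.6947 , u: 15.6631 1.5980 -0.3363
step 14 , ang: -0.0579 -0.7774 1.6175 , dq: -4.2537 -0.6734 3.7659 , tcp: 0.3612 0.2328 0.7026 , u: 16.6514 1.5501 -0.2819
step 15 , ang: -0.1199 -0.7869 1.6703 , dq: -4.0200 -0.5915 3.2872 , tcp: 0.3207 0.2126 0.7091 , u: 17.3324 1.5222 -0.2663
step 16 , ang: -0.1784 -0.7952 1.7165 , dq: -3.7894 -0.5208 2.8843 , tcp: 0.2825 0.1933 0.7141 , u: 17.7795 1.5126 -0.2813
step 17 , ang: -0.2336 -0.8026 1.7572 , dq: -3.5631 -0.4635 2.5485 , tcp: 0.2467 0.1749 0.7178 , u: 18.0453 1.5192 -0.3202
step 18 , ang: -0.2854 -0.8092 1.7932 , dq: -3.3417 -0.4202 2.2715 , tcp: 0.2132 0.1576 0.7201 , u: 18.1677 1.5398 -0.3780
step 19 , ang: -0.3339 -0.8153 1.8255 , dq: -3.1260 -0.3904 2.0451 , tcp: 0.1820 0.1413 0.7211 , u: 18.1750 1.5719 -0.4502
step 20 , ang: -0.3792 -0.8210 1.8548 , dq: -2.9167 -0.3732 1.8620 , tcp: 0.1531 0.1260 0.7209 , u: 18.0887 1.6133 -0.5329
step 21 , ang: -0.4214 -0.8265 1.8816 , dq: -2.7142 -0.3669 1.7151 , tcp: 0.1264 0.1117 0.7196 , u: 17.9258 1.6616 -0.6228
step 22 , ang: -0.4606 -0.8320 1.9063 , dq: -2.5188 -0.3696 1.5980 , tcp: 0.1019 0.0983 0.7173 , u: 17.6997 1.7149 -0.7166
step 23 , ang: -0.4970 -0.8376 1.9296 , dq: -2.3309 -0.3797 1.5051 , tcp: 0.0795 0.0858 0.7142 , u: 17.4217 1.7714 -0.8118
step 24 , ang: -0.5306 -0.8434 1.9516 , dq: -2.1507 -0.3954 1.4315 , tcp: 0.0590 0.0743 0.7104 , u: 17.1013 1.8297 -0.9058
step 25 , ang: -0.5616 -0.8495 1.9726 , dq: -1.9782 -0.4149 1.3728 , tcp: 0.0405 0.0636 0.7060 , u: 16.7465 1.8883 -0.9966
step 26 , ang: -0.5900 -0.8558 1.9928 , dq: -1.8134 -0.4370 1.3253 , tcp: 0.0237 0.0537 0.7011 , u: 16.3644 1.9463 -1.0824
step 27 , ang: -0.6160 -0.8626 2.0123 , dq: -1.6565 -0.4603 1.2860 , tcp: 0.0086 0.0447 0.6958 , u: 15.9609 2.0028 -1.1618
step 28 , ang: -0.6397 -0.8696 2.0313 , dq: -1.5072 -0.4840 1.2524 , tcp: -0.0048 0.0364 0.6902 , u: 15.5413 2.0571 -1.2336
step 29 , ang: -0.6613 -0.8771 2.0499 , dq: -1.3657 -0.5070 1.2225 , tcp: -0.0168 0.0288 0.6844 , u: 15.1103 2.1087 -1.2970
step 30 , ang: -0.6808 -0.8848 2.0680 , dq: -1.2317 -0.5288 1.1947 , tcp: -0.0274 0.0219 0.6785 , u: 14.6719 2.1573 -1.3514
step 31 , ang: -0.6983 -0.8929 2.0857 , dq: -1.1052 -0.5489 1.1678 , tcp: -0.0367 0.0156 0.6725 , u: 14.2295 2.2026 -1.3965
step 32 , ang: -0.7140 -0.9013 2.1030 , dq: -0.9860 -0.5669 1.1409 , tcp: -0.0449 0.0099 0.6666 , u: 13.7861 2.2445 -1.4322
step 33 , ang: -0.7279 -0.9099 2.1199 , dq: -0.8740 -0.5824 1.1134 , tcp: -0.0519 0.0048 0.6607 , u: 13.3444 2.2830 -1.4587
step 34 , ang: -0.7402 -0.9187 2.1364 , dq: -0.7692 -0.5954 1.0849 , tcp: -0.0580 0.0003 0.6550 , u: 12.9066 2.3182 -1.4762
step 35 , ang: -0.7510 -0.9277 2.1524 , dq: -0.6713 -0.6058 1.0552 , tcp: -0.0632 -0.0038 0.6494 , u: 12.4748 2.3500 -1.4851
step 36 , ang: -0.7604 -0.9368 2.1680 , dq: -0.5801 -0.6135 1.0242 , tcp: -0.0676 -0.0075 0.6440 , u: 12.0506 2.3787 -1.4861
step 37 , ang: -0.7685 -0.9461 2.1831 , dq: -0.4956 -0.6186 0.9920 , tcp: -0.0713 -0.0107 0.6388 , u: 11.6355 2.4044 -1.4796
step 38 , ang: -0.7753 -0.9554 2.1978 , dq: -0.4174 -0.6212 0.9587 , tcp: -0.0743 -0.0135 0.6338 , u: 11.2309 2.4274 -1.4665
step 39 , ang: -0.7811 -0.9647 2.2119 , dq: -0.3455 -0.6215 0.9245 , tcp: -0.0767 -0.0160 0.6291 , u: 10.8378 2.4479 -1.4473
step 40 , ang: -0.7858 -0.9740 2.2255 , dq: -0.2795 -0.6195 0.8895 , tcp: -0.0785 -0.0182 0.6246 , u: 10.4573 2.4662 -1.4230
step 41 , ang: -0.7895 -0.9833 2.2386 , dq: -0.2193 -0.6157 0.8542 , tcp: -0.0799 -0.0200 0.6203 , u: 10.0901 2.4824 -1.3941
step 42 , ang: -0.7924 -0.9925 2.2511 , dq: -0.1647 -0.6100 0.8187 , tcp: -0.0809 -0.0216 0.6163 , u: 9.7369 2.4969 -1.3615
step 43 , ang: -0.7945 -1.0016 2.2632 , dq: -0.1153 -0.6028 0.7832 , tcp: -0.0816 -0.0229 0.6125 , u: 9.3984 2.5098 -1.3257
step 44 , ang: -0.7959 -1.0105 2.2746 , dq: -0.0709 -0.5943 0.7481 , tcp: -0.0819 -0.0240 0.6090 , u: 9.0750 2.5214 -1.2875
step 45 , ang: -0.7966 -1.0194 2.2856 , dq: -0.0313 -0.5846 0.7135 , tcp: -0.0819 -0.0249 0.6057 , u: 8.7671 2.5319 -1.2475
step 46 , ang: -0.7968 -1.0281 2.2961 , dq: 0.0036 -0.5740 0.6796 , tcp: -0.0817 -0.0255 0.6025


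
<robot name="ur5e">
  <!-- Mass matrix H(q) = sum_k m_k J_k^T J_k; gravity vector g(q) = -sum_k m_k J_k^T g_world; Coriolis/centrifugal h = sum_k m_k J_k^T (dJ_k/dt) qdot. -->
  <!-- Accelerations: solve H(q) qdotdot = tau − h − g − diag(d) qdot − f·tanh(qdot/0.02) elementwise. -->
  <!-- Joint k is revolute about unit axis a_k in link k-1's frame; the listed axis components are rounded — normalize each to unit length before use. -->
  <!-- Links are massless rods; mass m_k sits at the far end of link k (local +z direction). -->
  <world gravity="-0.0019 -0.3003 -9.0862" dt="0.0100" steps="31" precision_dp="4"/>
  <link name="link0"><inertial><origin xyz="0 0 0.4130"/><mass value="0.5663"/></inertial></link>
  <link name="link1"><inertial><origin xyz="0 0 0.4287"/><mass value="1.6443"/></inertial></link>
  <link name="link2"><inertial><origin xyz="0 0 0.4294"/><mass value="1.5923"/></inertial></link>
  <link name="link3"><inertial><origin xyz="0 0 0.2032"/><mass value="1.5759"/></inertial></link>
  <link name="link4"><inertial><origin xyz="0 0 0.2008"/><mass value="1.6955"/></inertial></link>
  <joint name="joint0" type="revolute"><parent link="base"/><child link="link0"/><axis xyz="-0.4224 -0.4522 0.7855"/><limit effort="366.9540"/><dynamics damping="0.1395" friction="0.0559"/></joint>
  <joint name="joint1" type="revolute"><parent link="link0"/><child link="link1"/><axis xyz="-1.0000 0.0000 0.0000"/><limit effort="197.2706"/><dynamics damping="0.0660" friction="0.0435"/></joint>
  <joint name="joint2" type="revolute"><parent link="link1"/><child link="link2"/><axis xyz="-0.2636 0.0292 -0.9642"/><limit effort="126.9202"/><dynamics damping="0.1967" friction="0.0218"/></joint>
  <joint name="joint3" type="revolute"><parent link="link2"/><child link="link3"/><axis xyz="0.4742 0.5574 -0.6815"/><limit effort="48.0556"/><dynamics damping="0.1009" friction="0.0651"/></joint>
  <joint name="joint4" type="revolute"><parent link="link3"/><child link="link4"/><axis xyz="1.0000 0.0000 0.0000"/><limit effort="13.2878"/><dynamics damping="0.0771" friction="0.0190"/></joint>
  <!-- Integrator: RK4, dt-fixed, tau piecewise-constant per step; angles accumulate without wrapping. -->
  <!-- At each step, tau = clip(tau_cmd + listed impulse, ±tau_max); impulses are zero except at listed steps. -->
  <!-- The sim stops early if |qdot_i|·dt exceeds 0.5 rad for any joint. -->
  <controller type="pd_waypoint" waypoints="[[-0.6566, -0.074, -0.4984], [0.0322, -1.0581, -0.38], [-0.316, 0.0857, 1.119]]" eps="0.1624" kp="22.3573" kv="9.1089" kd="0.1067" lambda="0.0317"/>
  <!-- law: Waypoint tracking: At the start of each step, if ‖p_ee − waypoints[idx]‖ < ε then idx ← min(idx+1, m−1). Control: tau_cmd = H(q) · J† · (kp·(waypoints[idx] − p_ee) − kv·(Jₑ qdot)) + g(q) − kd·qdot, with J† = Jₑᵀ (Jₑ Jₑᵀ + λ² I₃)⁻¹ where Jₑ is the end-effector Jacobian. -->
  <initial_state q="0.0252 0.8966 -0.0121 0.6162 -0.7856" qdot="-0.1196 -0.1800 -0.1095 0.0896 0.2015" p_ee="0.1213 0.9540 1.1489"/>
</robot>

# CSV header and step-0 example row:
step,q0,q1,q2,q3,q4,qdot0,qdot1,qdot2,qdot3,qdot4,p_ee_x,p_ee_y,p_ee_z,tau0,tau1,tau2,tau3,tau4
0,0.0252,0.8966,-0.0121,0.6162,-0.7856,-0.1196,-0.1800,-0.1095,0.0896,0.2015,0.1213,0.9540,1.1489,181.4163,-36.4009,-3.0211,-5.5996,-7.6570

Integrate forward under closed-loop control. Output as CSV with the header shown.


step,q0,q1,q2,q3,q4,qdot0,qdot1,qdot2,qdot3,qdot4,p_ee_x,p_ee_y,p_ee_z,tau0,tau1,tau2,tau3,tau4
1,0.0263,0.8935,-0.0132,0.6250,-0.8014,0.3432,-0.4405,-0.1203,1.6648,-3.3343,0.1220,0.9508,1.1498,162.2613,-35.1391,-2.8161,-4.8868,-6.4873
2,0.0318,0.8880,-0.0147,0.6483,-0.8494,0.7406,-0.6490,-0.2037,2.9581,-6.2114,0.1208,0.9459,1.1473,139.4167,-30.7337,-2.3328,-4.1967,-5.7170
3,0.0408,0.8807,-0.0171,0.6828,-0.9228,1.0587,-0.7972,-0.3087,3.9370,-8.4034,0.1175,0.9392,1.1418,115.3509,-24.4447,-1.7137,-3.5566,-5.2030
4,0.0526,0.8723,-0.0205,0.7258,-1.0150,1.2957,-0.8842,-0.3896,4.6371,-9.9748,0.1120,0.9308,1.1336,92.0522,-17.5839,-1.1062,-2.9757,-4.8178
5,0.0664,0.8633,-0.0245,0.7746,-1.1203,1.4582,-0.9135,-0.4280,5.1264,-11.0436,0.1044,0.9206,1.1232,70.6322,-11.1127,-0.6055,-2.4559,-4.4636
6,0.0814,0.8543,-0.0287,0.8276,-1.2343,1.5564,-0.8907,-0.4273,5.4762,-11.7400,0.0946,0.9088,1.1109,51.4765,-5.5298,-0.2473,-2.0017,-4.0778
7,0.0972,0.8457,-0.0328,0.8837,-1.3540,1.6005,-0.8218,-0.3999,5.7480,-12.1794,0.0828,0.8956,1.0970,34.5382,-0.9805,-0.0286,-1.6201,-3.6291
8,0.1132,0.8380,-0.0366,0.9424,-1.4771,1.5992,-0.7125,-0.3582,5.9906,-12.4524,0.0691,0.8812,1.0818,19.5617,2.5851,0.0684,-1.3184,-3.1092
9,0.1290,0.8316,-0.0399,1.0035,-1.6025,1.5591,-0.5678,-0.3110,6.2424,-12.6258,0.0537,0.8659,1.0655,6.2045,5.2938,0.0624,-1.1015,-2.5240
10,0.1443,0.8268,-0.0428,1.0673,-1.7293,1.4846,-0.3914,-0.2630,6.5360,-12.7471,0.0369,0.8498,1.0483,-5.9156,7.2778,-0.0349,-0.9705,-1.8874
11,0.1586,0.8239,-0.0452,1.1344,-1.8572,1.3782,-0.1864,-0.2155,6.9015,-12.8500,0.0188,0.8333,1.0306,-17.2213,8.6329,-0.2218,-0.9221,-1.2162
12,0.1717,0.8232,-0.0472,1.2056,-1.9862,1.2404,0.0450,-0.1669,7.3699,-12.9600,-0.0004,0.8166,1.0124,-28.2156,9.3893,-0.5103,-0.9495,-0.5271
13,0.1833,0.8249,-0.0486,1.2822,-2.1164,1.0697,0.3004,-0.1141,7.9749,-13.0990,-0.0206,0.7999,0.9940,-39.5695,9.4791,-0.9314,-1.0422,0.1659
14,0.1929,0.8293,-0.0495,1.3656,-2.2483,0.8621,0.5781,-0.0623,8.7589,-13.2878,-0.0417,0.7837,0.9755,-52.2783,8.6752,-1.5474,-1.1884,0.8537
15,0.2003,0.8365,-0.0499,1.4580,-2.3824,0.6113,0.8753,-0.0273,9.7657,-13.5545,-0.0635,0.7683,0.9572,-67.9979,6.5493,-2.4783,-1.3821,1.5352
16,0.2049,0.8468,-0.0503,1.5617,-2.5197,0.3084,1.1888,-0.0555,11.0378,-13.9425,-0.0860,0.7544,0.9392,-89.7179,2.4245,-3.9543,-1.6438,2.2233
17,0.2062,0.8604,-0.0516,1.6795,-2.6620,-0.0581,1.5180,-0.2477,12.6124,-14.5257,-0.1090,0.7427,0.9218,-123.2938,-4.5814,-6.4230,-2.0648,2.9551
18,0.2034,0.8773,-0.0564,1.8149,-2.8117,-0.5052,1.8751,-0.7774,14.5393,-15.4388,-0.1324,0.7345,0.9052,-180.3851,-15.2823,-10.7045,-2.8525,3.8089
19,0.1955,0.8982,-0.0690,1.9720,-2.9735,-1.0713,2.3073,-1.8633,16.9720,-16.9557,-0.1559,0.7310,0.8905,-251.3816,-27.5950,-15.7992,-3.5448,4.8615
20,0.1813,0.9240,-0.0961,2.1575,-3.1544,-1.7560,2.8688,-3.6703,20.1352,-19.1987,-0.1787,0.7342,0.8795,175.2354,-7.7384,13.1133,4.2454,4.9454
21,0.1675,0.9514,-0.1407,2.3509,-3.3251,-0.9971,2.5851,-4.9774,18.1963,-14.9483,-0.1992,0.7447,0.8744,273.6578,-11.5521,17.0935,3.2819,5.1371
22,0.1630,0.9740,-0.1892,2.5062,-3.4454,0.0991,1.9104,-4.5517,12.8358,-9.1900,-0.2171,0.7576,0.8722,183.5688,-23.3901,9.4988,0.6692,5.1839
23,0.1679,0.9902,-0.2299,2.6109,-3.5156,0.8539,1.3448,-3.5745,8.2109,-4.8914,-0.2334,0.7686,0.8687,128.7359,-31.1747,4.9364,-0.4755,4.7944
24,0.1792,1.0014,-0.2611,2.6746,-3.5476,1.3985,0.8979,-2.7143,4.6424,-1.5321,-0.2490,0.7769,0.8626,97.0833,-35.8447,2.4260,-0.7456,4.2098
25,0.1953,1.0085,-0.2849,2.7071,-3.5492,1.8256,0.5400,-2.0770,1.9092,1.2064,-0.2644,0.7824,0.8537,79.7674,-38.0963,1.3287,-0.4692,3.5887
26,0.2154,1.0124,-0.3032,2.7154,-3.5256,2.1886,0.2429,-1.6140,-0.2363,3.4998,-0.2795,0.7853,0.8425,72.3709,-38.4543,1.2955,0.1795,3.0023
27,0.2389,1.0136,-0.3178,2.7047,-3.4807,2.5229,-0.0104,-1.3063,-1.9230,5.4818,-0.2944,0.7860,0.8293,73.0813,-37.3305,2.1744,1.1275,2.4654
28,0.2658,1.0123,-0.3297,2.6785,-3.4169,2.8533,-0.2398,-1.0809,-3.3478,7.2628,-0.3090,0.7849,0.8148,81.6331,-34.9702,3.9584,2.4010,1.9701
29,0.2960,1.0089,-0.3399,2.6392,-3.3358,3.2038,-0.4536,-0.9659,-4.5282,8.9585,-0.3231,0.7824,0.7995,100.0912,-31.3602,6.9287,4.1530,1.4923
30,0.3300,1.0033,-0.3497,2.5897,-3.2376,3.6007,-0.6559,-1.0292,-5.3687,10.7042,-0.3369,0.7791,0.7840,132.7309,-25.8343,11.7804,6.7510,0.9992
31,0.3684,0.9958,-0.3612,2.5345,-3.1208,4.0712,-0.8463,-1.3288,-5.6359,12.6563,-0.3502,0.7757,0.7689,,,,,


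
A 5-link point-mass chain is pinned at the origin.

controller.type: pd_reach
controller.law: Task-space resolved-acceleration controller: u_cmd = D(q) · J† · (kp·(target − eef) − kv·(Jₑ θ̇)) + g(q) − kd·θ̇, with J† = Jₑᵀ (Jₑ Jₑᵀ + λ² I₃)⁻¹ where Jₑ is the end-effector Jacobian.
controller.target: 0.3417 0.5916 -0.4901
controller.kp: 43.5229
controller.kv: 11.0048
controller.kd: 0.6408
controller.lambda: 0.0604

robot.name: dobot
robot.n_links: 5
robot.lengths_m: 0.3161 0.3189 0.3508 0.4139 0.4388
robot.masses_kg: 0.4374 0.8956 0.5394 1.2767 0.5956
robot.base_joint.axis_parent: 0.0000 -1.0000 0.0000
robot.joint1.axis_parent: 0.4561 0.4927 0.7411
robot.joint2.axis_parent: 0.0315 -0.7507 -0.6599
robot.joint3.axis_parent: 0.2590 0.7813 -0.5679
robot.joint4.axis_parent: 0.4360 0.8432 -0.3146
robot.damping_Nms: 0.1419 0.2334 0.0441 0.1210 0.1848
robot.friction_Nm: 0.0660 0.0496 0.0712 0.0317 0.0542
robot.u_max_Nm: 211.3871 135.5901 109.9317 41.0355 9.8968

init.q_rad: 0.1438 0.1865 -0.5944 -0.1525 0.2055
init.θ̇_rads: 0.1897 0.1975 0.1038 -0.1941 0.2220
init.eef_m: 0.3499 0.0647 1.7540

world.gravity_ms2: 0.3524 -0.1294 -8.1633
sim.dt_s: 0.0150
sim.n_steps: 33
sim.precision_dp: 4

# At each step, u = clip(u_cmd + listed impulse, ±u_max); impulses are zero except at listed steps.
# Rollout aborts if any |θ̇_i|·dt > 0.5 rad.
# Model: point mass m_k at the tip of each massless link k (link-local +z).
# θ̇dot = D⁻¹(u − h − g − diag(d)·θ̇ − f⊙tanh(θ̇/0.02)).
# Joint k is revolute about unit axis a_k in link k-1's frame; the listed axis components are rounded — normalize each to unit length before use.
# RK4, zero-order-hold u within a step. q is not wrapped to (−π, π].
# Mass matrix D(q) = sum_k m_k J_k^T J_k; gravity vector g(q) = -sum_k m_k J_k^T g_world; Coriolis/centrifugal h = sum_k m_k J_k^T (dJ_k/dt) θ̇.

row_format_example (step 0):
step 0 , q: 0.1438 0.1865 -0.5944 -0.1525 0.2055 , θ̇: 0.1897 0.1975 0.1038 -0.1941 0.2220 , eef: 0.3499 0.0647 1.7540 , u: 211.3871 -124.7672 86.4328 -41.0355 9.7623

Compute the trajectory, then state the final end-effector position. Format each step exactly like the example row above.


step 1 , q: 0.1025 0.0697 -0.4985 -0.0634 0.2602 , θ̇: -5.0514 -13.8985 11.5881 10.8733 7.3096 , eef: 0.3511 0.0534 1.7564 , u: 211.3871 -135.5901 67.0517 -41.0355 2.5222
step 2 , q: 0.0246 -0.1546 -0.3186 0.1133 0.4199 , θ̇: -4.6340 -14.6756 10.6424 11.1688 14.1635 , eef: 0.3434 0.0111 1.7446 , u: 168.1345 -97.3906 1.2113 -33.9230 -6.6207
step 3 , q: -0.0061 -0.3405 -0.2553 0.2222 0.6575 , θ̇: 0.3558 -11.4273 -1.7861 4.6824 16.4082 , eef: 0.3086 -0.0332 1.7001 , u: -27.2237 -38.1010 -31.0577 -14.9583 -9.8968
step 4 , q: 0.0121 -0.5148 -0.3257 0.2732 0.8915 , θ̇: 2.0663 -12.1412 -7.5215 2.4103 14.5406 , eef: 0.2598 -0.0519 1.6330 , u: -109.1393 1.4488 -48.0403 -2.6743 -9.0278
step 5 , q: 0.0481 -0.7017 -0.4620 0.2891 1.0985 , θ̇: 2.7398 -12.9686 -10.6311 -0.2337 13.0179 , eef: 0.2049 -0.0500 1.5581 , u: -139.2272 20.7097 -53.6466 4.6500 -8.5584
step 6 , q: 0.0905 -0.9021 -0.6339 0.2642 1.2855 , θ̇: 2.9048 -13.8742 -12.2698 -3.1373 11.9696 , eef: 0.1507 -0.0334 1.4821 , u: -148.4512 27.5161 -53.8850 9.3395 -8.3823
step 7 , q: 0.1326 -1.1181 -0.8230 0.1957 1.4595 , θ̇: 2.6849 -14.9794 -12.8875 -6.0639 11.3504 , eef: 0.1011 -0.0080 1.4088 , u: -151.1203 27.5181 -52.0460 12.8034 -8.2087
step 8 , q: 0.1680 -1.3506 -1.0126 0.0861 1.6274 , θ̇: 1.9468 -15.8879 -12.1751 -8.4812 11.1978 , eef: 0.0575 0.0215 1.3401 , u: -154.5987 24.1494 -50.3568 15.8042 -7.9527
step 9 , q: 0.1865 -1.5861 -1.1736 -0.0449 1.7954 , θ̇: 0.3955 -14.9615 -8.7971 -8.4557 11.2444 , eef: 0.0186 0.0522 1.2777 , u: -158.5524 19.1952 -50.7036 18.0665 -7.4725
step 10 , q: 0.1781 -1.7876 -1.2660 -0.1460 1.9598 , θ̇: -1.5355 -11.4149 -3.2543 -4.4596 10.5801 , eef: -0.0167 0.0856 1.2214 , u: -151.4439 14.8141 -52.7106 18.5379 -6.4443
step 11 , q: 0.1447 -1.9346 -1.2840 -0.1771 2.1083 , θ̇: -2.9445 -7.9655 0.9157 0.5321 9.1922 , eef: -0.0459 0.1261 1.1688 , u: -126.3022 13.9555 -54.2459 18.0128 -5.2418
step 12 , q: 0.0945 -2.0394 -1.2566 -0.1415 2.2352 , θ̇: -3.8282 -5.8052 2.8977 4.3881 7.7291 , eef: -0.0647 0.1752 1.1170 , u: -90.0927 16.8042 -55.3238 17.9255 -4.4418
step 13 , q: 0.0334 -2.1182 -1.2107 -0.0573 2.3422 , θ̇: -4.4028 -4.4921 3.3991 7.0151 6.5518 , eef: -0.0695 0.2309 1.0642 , u: -50.0779 21.9174 -56.1577 18.9577 -4.2597
step 14 , q: -0.0343 -2.1805 -1.1656 0.0573 2.4363 , θ̇: -4.6883 -3.6771 2.7135 8.3433 6.0762 , eef: -0.0589 0.2891 1.0095 , u: -9.8531 28.0622 -56.5854 21.6039 -4.8908
step 15 , q: -0.1038 -2.2328 -1.1381 0.1829 2.5303 , θ̇: -4.5820 -3.2440 0.9620 8.3551 6.5971 , eef: -0.0333 0.3455 0.9529 , u: 28.4494 35.0566 -58.9606 27.3111 -6.3979
step 16 , q: -0.1691 -2.2801 -1.1404 0.3057 2.6360 , θ̇: -4.1242 -3.0411 -1.2594 8.0041 7.5806 , eef: 0.0051 0.3978 0.8969 , u: 65.7236 43.9688 -70.5941 39.4708 -8.2880
step 17 , q: -0.2257 -2.3269 -1.1773 0.4294 2.7543 , θ̇: -3.4516 -3.0867 -3.5206 8.6159 8.1963 , eef: 0.0541 0.4461 0.8467 , u: 96.4855 36.9282 -64.7351 41.0355 -9.8588
step 18 , q: -0.2669 -2.3938 -1.2600 0.5500 2.8816 , θ̇: -2.1964 -5.3798 -7.0503 7.8907 8.7080 , eef: 0.1135 0.4883 0.8072 , u: 70.9462 -12.6096 34.3711 -4.7584 -9.8968
step 19 , q: -0.3007 -2.4829 -1.3587 0.6738 2.9877 , θ̇: -2.3355 -6.2450 -6.0970 8.5063 5.7327 , eef: 0.1818 0.5206 0.7793 , u: 50.8077 -23.9744 62.2692 -21.7425 -9.8968
step 20 , q: -0.3370 -2.5799 -1.4422 0.7918 3.0591 , θ̇: -2.4707 -6.7101 -5.1425 7.0308 4.0056 , eef: 0.2520 0.5411 0.7562 , u: 40.0987 -22.2484 60.2038 -21.2249 -9.8968
step 21 , q: -0.3760 -2.6789 -1.5099 0.8897 3.1075 , θ̇: -2.6728 -6.5649 -4.0016 5.8447 2.5949 , eef: 0.3183 0.5521 0.7325 , u: 28.1323 -18.3660 51.7109 -18.8940 -9.8968
step 22 , q: -0.4178 -2.7745 -1.5619 0.9709 3.1366 , θ̇: -2.8536 -6.2616 -3.0158 4.8458 1.3864 , eef: 0.3774 0.5572 0.7060 , u: 17.9178 -13.8732 41.7913 -16.3153 -9.8968
step 23 , q: -0.4620 -2.8652 -1.6007 1.0382 3.1485 , θ̇: -3.0126 -5.8967 -2.2124 4.0319 0.2780 , eef: 0.4278 0.5594 0.6755 , u: 10.9243 -9.6499 32.3630 -13.7964 -8.8899
step 24 , q: -0.5082 -2.9508 -1.6292 1.0932 3.1462 , θ̇: -3.1201 -5.5546 -1.6184 3.2486 -0.5447 , eef: 0.4695 0.5606 0.6412 , u: 7.1598 -6.1433 24.4264 -11.4892 -7.5987
step 25 , q: -0.5556 -3.0314 -1.6500 1.1367 3.1336 , θ̇: -3.1862 -5.2222 -1.1602 2.5116 -1.1009 , eef: 0.5036 0.5620 0.6034 , u: 5.7460 -3.4159 18.0734 -9.5008 -6.4804
step 26 , q: -0.6037 -3.1071 -1.6646 1.1695 3.1144 , θ̇: -3.2217 -4.8890 -0.7839 1.8343 -1.4519 , eef: 0.5314 0.5641 0.5628 , u: 5.8386 -1.3749 13.1029 -7.8271 -5.5547
step 27 , q: -0.6521 -3.1779 -1.6739 1.1924 3.0911 , θ̇: -3.2318 -4.5559 -0.4601 1.2099 -1.6388 , eef: 0.5539 0.5670 0.5201 , u: 6.8266 0.1066 9.2661 -6.4178 -4.8230
step 28 , q: -0.7006 -3.2437 -1.6787 1.2063 3.0661 , θ̇: -3.2199 -4.2251 -0.1707 0.6306 -1.6968 , eef: 0.5720 0.5704 0.4759 , u: 8.2933 1.1515 6.3203 -5.2144 -4.2687
step 29 , q: -0.7486 -3.3046 -1.6793 1.2118 3.0409 , θ̇: -3.1881 -3.9019 0.0927 0.0892 -1.6566 , eef: 0.5862 0.5742 0.4309 , u: 9.9762 1.8650 4.0613 -4.1628 -3.8667
step 30 , q: -0.7961 -3.3608 -1.6761 1.2094 3.0168 , θ̇: -3.1396 -3.5902 0.3334 -0.4113 -1.5480 , eef: 0.5972 0.5781 0.3855 , u: 11.7216 2.3332 2.3228 -3.2241 -3.5873
step 31 , q: -0.8427 -3.4123 -1.6694 1.1999 2.9947 , θ̇: -3.0746 -3.2830 0.5615 -0.8742 -1.3912 , eef: 0.6055 0.5820 0.3403 , u: 13.3299 2.6439 0.9278 -2.3835 -3.4060
step 32 , q: -0.8883 -3.4593 -1.6594 1.1836 2.9753 , θ̇: -2.9948 -2.9832 0.7768 -1.3041 -1.2042 , eef: 0.6112 0.5856 0.2955 , u: 14.7293 2.8546 -0.2254 -1.6219 -3.2993
step 33 , q: -0.9325 -3.5019 -1.6462 1.1611 2.9587 , θ̇: -2.9024 -2.6918 0.9792 -1.7026 -1.0022 , eef: 0.6149 0.5890 0.2516
final eef position (m): 0.6149 0.5890 0.2516
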